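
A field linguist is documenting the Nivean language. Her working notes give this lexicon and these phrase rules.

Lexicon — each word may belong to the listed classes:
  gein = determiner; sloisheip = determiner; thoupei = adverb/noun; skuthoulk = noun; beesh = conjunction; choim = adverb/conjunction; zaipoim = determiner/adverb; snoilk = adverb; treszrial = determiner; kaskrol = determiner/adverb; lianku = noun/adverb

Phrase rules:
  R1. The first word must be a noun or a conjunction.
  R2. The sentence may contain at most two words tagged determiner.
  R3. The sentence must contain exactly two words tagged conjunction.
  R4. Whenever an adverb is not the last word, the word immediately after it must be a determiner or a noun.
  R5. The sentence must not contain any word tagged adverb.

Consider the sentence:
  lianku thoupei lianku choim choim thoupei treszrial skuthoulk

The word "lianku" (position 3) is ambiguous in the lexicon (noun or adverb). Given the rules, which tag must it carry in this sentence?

Candidates per position — 1:lianku {noun,adverb}; 2:thoupei {adverb,noun}; 3:lianku {noun,adverb}; 4:choim {adverb,conjunction}; 5:choim {adverb,conjunction}; 6:thoupei {adverb,noun}; 7:treszrial {determiner}; 8:skuthoulk {noun}.
Position 1: tagging it adverb would leave rule 1 unsatisfiable, so it must be noun.
Position 2: tagging it adverb would leave rule 5 unsatisfiable, so it must be noun.
Position 3: tagging it adverb would leave rule 4 unsatisfiable, so it must be noun.
Position 4: tagging it adverb would leave rule 3 unsatisfiable, so it must be conjunction.
Position 5: tagging it adverb would leave rule 3 unsatisfiable, so it must be conjunction.
Position 6: tagging it adverb would leave rule 5 unsatisfiable, so it must be noun.
The only consistent sequence is: noun noun noun conjunction conjunction noun determiner noun.
Verifying each rule — rule 1 holds; rule 2 holds; rule 3 holds; rule 4 holds; rule 5 holds.

noun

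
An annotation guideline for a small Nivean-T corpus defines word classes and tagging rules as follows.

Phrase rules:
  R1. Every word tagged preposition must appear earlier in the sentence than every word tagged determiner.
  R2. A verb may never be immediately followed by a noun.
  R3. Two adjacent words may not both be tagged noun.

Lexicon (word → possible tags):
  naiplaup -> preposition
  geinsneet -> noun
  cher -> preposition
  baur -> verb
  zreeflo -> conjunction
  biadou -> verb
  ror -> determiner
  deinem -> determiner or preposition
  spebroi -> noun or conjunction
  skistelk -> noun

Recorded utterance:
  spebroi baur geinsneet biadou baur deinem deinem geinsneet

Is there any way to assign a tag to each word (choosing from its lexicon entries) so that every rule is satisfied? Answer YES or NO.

Candidates per position — 1:spebroi {noun,conjunction}; 2:baur {verb}; 3:geinsneet {noun}; 4:biadou {verb}; 5:baur {verb}; 6:deinem {determiner,preposition}; 7:deinem {determiner,preposition}; 8:geinsneet {noun}.
Rule 2 cannot be satisfied by any choice of tags from the lexicon.
So there is no consistent tagging.

NO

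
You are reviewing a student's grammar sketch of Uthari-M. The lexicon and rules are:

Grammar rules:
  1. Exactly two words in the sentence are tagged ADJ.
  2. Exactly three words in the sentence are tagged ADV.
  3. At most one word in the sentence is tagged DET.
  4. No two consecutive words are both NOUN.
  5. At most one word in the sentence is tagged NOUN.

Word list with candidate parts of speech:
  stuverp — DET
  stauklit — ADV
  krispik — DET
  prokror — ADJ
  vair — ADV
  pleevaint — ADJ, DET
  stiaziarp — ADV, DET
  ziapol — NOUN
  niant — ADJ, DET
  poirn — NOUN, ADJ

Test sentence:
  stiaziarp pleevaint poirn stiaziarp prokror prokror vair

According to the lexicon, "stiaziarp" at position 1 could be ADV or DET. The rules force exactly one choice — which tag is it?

Candidates per position — 1:stiaziarp {ADV,DET}; 2:pleevaint {ADJ,DET}; 3:poirn {NOUN,ADJ}; 4:stiaziarp {ADV,DET}; 5:prokror {ADJ}; 6:prokror {ADJ}; 7:vair {ADV}.
At position 1, choosing DET makes rule 2 impossible to satisfy; hence ADV.
At position 2, choosing ADJ makes rule 1 impossible to satisfy; hence DET.
At position 3, choosing ADJ makes rule 1 impossible to satisfy; hence NOUN.
At position 4, choosing DET makes rule 2 impossible to satisfy; hence ADV.
So the tagging must be: ADV DET NOUN ADV ADJ ADJ ADV.
Checking: rule 1 ok; rule 2 ok; rule 3 ok; rule 4 ok; rule 5 ok.

ADV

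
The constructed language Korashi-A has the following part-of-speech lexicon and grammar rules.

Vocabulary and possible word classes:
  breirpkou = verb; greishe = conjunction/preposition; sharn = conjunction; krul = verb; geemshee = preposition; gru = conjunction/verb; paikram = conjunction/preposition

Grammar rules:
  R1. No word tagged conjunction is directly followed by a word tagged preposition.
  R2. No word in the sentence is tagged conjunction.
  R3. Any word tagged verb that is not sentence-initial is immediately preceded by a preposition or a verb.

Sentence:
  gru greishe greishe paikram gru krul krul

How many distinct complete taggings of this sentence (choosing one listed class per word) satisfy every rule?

1

Candidates per position — 1:gru {conjunction,verb}; 2:greishe {conjunction,preposition}; 3:greishe {conjunction,preposition}; 4:paikram {conjunction,preposition}; 5:gru {conjunction,verb}; 6:krul {verb}; 7:krul {verb}.
There are 32 candidate sequences in total.
The sequences that satisfy every rule: verb preposition preposition preposition verb verb verb.
Count = 1.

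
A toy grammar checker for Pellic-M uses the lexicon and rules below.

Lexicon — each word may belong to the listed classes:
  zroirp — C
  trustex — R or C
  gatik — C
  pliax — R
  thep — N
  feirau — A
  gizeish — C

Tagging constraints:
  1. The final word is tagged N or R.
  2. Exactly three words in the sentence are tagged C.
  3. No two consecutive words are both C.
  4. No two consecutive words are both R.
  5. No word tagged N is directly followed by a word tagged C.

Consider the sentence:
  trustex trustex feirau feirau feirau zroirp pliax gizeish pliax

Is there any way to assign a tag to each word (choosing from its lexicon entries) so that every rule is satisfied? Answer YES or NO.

YES

Candidates per position — 1:trustex {R,C}; 2:trustex {R,C}; 3:feirau {A}; 4:feirau {A}; 5:feirau {A}; 6:zroirp {C}; 7:pliax {R}; 8:gizeish {C}; 9:pliax {R}.
One satisfying assignment: C R A A A C R C R.
Check: rule 1 ok; rule 2 ok; rule 3 ok; rule 4 ok; rule 5 ok.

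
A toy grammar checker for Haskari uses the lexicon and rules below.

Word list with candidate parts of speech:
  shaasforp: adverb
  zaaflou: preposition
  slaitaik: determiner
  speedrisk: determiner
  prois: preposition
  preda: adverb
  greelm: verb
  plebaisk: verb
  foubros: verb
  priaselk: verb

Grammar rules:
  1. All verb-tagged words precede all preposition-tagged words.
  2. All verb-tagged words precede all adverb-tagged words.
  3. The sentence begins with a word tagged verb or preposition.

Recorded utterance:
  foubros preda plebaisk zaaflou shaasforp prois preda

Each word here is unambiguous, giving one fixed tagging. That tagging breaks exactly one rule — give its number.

Fixed tagging: verb adverb verb preposition adverb preposition adverb.
Applying the rules: R1 holds, R2 violated, R3 holds.
Only rule 2 fails.

2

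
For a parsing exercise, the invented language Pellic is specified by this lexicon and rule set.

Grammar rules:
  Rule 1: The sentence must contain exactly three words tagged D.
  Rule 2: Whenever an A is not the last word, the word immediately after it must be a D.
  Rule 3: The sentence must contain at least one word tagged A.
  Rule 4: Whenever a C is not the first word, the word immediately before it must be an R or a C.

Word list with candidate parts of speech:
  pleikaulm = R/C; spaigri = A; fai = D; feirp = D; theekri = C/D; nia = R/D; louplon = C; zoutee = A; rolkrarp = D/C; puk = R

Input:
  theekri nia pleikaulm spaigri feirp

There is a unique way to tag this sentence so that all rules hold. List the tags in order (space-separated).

Candidates per position — 1:theekri {C,D}; 2:nia {R,D}; 3:pleikaulm {R,C}; 4:spaigri {A}; 5:feirp {D}.
If word 1 were C, no tagging could satisfy rule 1; so word 1 is D.
If word 2 were R, no tagging could satisfy rule 1; so word 2 is D.
If word 3 were C, no tagging could satisfy rule 4; so word 3 is R.
So the tagging must be: D D R A D.
Check: rule 1 holds; rule 2 holds; rule 3 holds; rule 4 holds.

D D R A D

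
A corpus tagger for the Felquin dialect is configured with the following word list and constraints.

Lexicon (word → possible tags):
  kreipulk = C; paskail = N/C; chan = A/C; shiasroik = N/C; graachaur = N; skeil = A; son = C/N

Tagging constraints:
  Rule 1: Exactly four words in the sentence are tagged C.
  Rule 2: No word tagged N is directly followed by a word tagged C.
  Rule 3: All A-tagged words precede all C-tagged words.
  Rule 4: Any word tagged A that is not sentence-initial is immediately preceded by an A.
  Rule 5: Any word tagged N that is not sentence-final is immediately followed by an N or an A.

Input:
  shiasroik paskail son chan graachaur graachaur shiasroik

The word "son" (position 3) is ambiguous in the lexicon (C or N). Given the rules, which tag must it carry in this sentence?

C

Candidates per position — 1:shiasroik {N,C}; 2:paskail {N,C}; 3:son {C,N}; 4:chan {A,C}; 5:graachaur {N}; 6:graachaur {N}; 7:shiasroik {N,C}.
Position 4: tagging it A would leave rule 4 unsatisfiable, so it must be C.
Position 7: tagging it C would leave rule 2 unsatisfiable, so it must be N.
Position 1: tagging it N would leave rule 1 unsatisfiable, so it must be C.
Position 2: tagging it N would leave rule 1 unsatisfiable, so it must be C.
Position 3: tagging it N would leave rule 1 unsatisfiable, so it must be C.
The only consistent sequence is: C C C C N N N.
Check: rule 1 satisfied; rule 2 satisfied; rule 3 satisfied; rule 4 satisfied; rule 5 satisfied.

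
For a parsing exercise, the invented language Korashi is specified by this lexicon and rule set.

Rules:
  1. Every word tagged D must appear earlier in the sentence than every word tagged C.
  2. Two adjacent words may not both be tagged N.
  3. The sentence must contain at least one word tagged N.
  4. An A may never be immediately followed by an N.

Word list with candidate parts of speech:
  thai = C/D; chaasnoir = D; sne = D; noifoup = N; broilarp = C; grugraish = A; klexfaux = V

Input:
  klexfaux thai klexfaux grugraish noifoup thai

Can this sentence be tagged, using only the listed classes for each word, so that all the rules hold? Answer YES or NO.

Candidates per position — 1:klexfaux {V}; 2:thai {C,D}; 3:klexfaux {V}; 4:grugraish {A}; 5:noifoup {N}; 6:thai {C,D}.
Rule 4 cannot be satisfied by any choice of tags from the lexicon.
So there is no consistent tagging.

NO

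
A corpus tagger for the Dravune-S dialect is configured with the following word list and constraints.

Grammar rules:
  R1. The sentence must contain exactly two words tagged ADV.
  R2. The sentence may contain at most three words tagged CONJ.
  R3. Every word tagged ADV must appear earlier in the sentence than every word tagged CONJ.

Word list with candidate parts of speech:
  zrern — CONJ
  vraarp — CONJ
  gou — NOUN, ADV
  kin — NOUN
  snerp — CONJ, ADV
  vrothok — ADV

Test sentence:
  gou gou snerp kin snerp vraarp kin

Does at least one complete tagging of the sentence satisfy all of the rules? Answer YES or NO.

YES

Candidates per position — 1:gou {NOUN,ADV}; 2:gou {NOUN,ADV}; 3:snerp {CONJ,ADV}; 4:kin {NOUN}; 5:snerp {CONJ,ADV}; 6:vraarp {CONJ}; 7:kin {NOUN}.
One satisfying assignment: ADV NOUN ADV NOUN CONJ CONJ NOUN.
Checking: rule 1 holds; rule 2 holds; rule 3 holds.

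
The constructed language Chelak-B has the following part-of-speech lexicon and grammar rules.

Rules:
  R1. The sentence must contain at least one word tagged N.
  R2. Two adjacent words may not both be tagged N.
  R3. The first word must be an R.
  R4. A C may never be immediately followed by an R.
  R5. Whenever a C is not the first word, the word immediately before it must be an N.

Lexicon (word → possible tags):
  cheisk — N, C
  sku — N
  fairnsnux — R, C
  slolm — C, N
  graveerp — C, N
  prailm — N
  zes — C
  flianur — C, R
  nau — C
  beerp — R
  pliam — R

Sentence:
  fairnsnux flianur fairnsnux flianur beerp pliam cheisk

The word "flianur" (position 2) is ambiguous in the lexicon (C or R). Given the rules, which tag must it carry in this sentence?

R

Candidates per position — 1:fairnsnux {R,C}; 2:flianur {C,R}; 3:fairnsnux {R,C}; 4:flianur {C,R}; 5:beerp {R}; 6:pliam {R}; 7:cheisk {N,C}.
Position 1: tagging it C would leave rule 3 unsatisfiable, so it must be R.
Position 2: tagging it C would leave rule 4 unsatisfiable, so it must be R.
Position 3: tagging it C would leave rule 4 unsatisfiable, so it must be R.
Position 4: tagging it C would leave rule 4 unsatisfiable, so it must be R.
Position 7: tagging it C would leave rule 1 unsatisfiable, so it must be N.
So the tagging must be: R R R R R R N.
Verifying each rule — rule 1 holds; rule 2 holds; rule 3 holds; rule 4 holds; rule 5 holds.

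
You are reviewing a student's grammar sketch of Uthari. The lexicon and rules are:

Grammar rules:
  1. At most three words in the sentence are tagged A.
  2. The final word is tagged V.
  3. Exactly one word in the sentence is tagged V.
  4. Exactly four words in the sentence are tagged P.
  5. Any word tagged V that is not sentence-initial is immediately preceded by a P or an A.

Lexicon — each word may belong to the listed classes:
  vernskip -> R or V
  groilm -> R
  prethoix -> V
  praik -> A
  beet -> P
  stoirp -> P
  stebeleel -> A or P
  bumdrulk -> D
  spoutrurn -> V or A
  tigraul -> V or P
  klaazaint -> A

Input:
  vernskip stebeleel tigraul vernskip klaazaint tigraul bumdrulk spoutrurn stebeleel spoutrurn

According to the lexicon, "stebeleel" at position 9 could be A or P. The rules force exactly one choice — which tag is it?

P

Candidates per position — 1:vernskip {R,V}; 2:stebeleel {A,P}; 3:tigraul {V,P}; 4:vernskip {R,V}; 5:klaazaint {A}; 6:tigraul {V,P}; 7:bumdrulk {D}; 8:spoutrurn {V,A}; 9:stebeleel {A,P}; 10:spoutrurn {V,A}.
If word 2 were A, no tagging could satisfy rule 4; so word 2 is P.
If word 3 were V, no tagging could satisfy rule 4; so word 3 is P.
If word 6 were V, no tagging could satisfy rule 4; so word 6 is P.
If word 8 were V, no tagging could satisfy rule 5; so word 8 is A.
If word 9 were A, no tagging could satisfy rule 4; so word 9 is P.
If word 10 were A, no tagging could satisfy rule 2; so word 10 is V.
If word 1 were V, no tagging could satisfy rule 3; so word 1 is R.
If word 4 were V, no tagging could satisfy rule 3; so word 4 is R.
The unique satisfying tagging is: R P P R A P D A P V.
Verifying each rule — rule 1 satisfied; rule 2 satisfied; rule 3 satisfied; rule 4 satisfied; rule 5 satisfied.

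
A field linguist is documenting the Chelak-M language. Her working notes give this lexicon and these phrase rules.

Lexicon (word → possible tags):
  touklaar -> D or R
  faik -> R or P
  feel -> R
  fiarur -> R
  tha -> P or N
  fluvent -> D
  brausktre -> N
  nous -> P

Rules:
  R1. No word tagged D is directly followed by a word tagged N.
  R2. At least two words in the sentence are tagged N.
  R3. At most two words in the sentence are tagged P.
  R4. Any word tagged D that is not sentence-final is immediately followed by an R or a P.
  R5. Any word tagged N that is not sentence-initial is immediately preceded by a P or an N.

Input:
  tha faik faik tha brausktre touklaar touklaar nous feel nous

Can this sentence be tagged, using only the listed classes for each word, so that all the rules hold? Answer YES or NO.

Candidates per position — 1:tha {P,N}; 2:faik {R,P}; 3:faik {R,P}; 4:tha {P,N}; 5:brausktre {N}; 6:touklaar {D,R}; 7:touklaar {D,R}; 8:nous {P}; 9:feel {R}; 10:nous {P}.
Every candidate sequence violates at least one rule; no consistent tagging exists.

NO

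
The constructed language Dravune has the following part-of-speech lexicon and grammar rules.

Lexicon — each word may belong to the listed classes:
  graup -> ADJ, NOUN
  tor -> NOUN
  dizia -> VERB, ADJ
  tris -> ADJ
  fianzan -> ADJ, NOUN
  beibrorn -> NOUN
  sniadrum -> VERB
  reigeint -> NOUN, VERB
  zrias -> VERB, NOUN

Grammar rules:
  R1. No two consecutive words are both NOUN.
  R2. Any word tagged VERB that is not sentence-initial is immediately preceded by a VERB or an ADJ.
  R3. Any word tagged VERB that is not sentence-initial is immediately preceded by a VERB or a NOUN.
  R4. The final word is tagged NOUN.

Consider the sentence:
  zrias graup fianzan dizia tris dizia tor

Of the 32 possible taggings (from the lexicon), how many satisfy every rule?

5

Candidates per position — 1:zrias {VERB,NOUN}; 2:graup {ADJ,NOUN}; 3:fianzan {ADJ,NOUN}; 4:dizia {VERB,ADJ}; 5:tris {ADJ}; 6:dizia {VERB,ADJ}; 7:tor {NOUN}.
There are 32 candidate sequences in total.
The sequences that satisfy every rule: VERB ADJ ADJ ADJ ADJ ADJ NOUN; VERB ADJ NOUN ADJ ADJ ADJ NOUN; VERB NOUN ADJ ADJ ADJ ADJ NOUN; NOUN ADJ ADJ ADJ ADJ ADJ NOUN; NOUN ADJ NOUN ADJ ADJ ADJ NOUN.
Count = 5.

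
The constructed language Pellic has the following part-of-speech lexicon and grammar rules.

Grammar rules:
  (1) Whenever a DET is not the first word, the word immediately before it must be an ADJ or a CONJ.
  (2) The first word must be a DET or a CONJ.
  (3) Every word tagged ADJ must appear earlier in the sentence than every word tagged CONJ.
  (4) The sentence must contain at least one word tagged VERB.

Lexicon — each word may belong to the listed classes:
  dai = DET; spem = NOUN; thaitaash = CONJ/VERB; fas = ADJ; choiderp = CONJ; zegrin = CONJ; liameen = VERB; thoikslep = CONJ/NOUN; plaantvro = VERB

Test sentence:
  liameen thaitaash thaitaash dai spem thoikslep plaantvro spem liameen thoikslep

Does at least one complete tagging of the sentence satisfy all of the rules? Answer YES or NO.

NO

Candidates per position — 1:liameen {VERB}; 2:thaitaash {CONJ,VERB}; 3:thaitaash {CONJ,VERB}; 4:dai {DET}; 5:spem {NOUN}; 6:thoikslep {CONJ,NOUN}; 7:plaantvro {VERB}; 8:spem {NOUN}; 9:liameen {VERB}; 10:thoikslep {CONJ,NOUN}.
Rule 2 cannot be satisfied by any choice of tags from the lexicon.
So there is no consistent tagging.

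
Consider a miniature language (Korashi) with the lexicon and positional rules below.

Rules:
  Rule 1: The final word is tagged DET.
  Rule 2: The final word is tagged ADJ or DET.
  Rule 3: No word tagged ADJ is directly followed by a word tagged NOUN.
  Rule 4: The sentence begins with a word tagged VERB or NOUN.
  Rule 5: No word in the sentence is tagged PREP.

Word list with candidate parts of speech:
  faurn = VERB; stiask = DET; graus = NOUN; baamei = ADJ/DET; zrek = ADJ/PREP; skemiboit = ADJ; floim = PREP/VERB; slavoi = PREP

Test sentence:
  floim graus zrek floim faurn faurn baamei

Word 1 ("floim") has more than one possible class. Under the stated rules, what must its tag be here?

VERB

Candidates per position — 1:floim {PREP,VERB}; 2:graus {NOUN}; 3:zrek {ADJ,PREP}; 4:floim {PREP,VERB}; 5:faurn {VERB}; 6:faurn {VERB}; 7:baamei {ADJ,DET}.
Word 1 cannot be PREP — rule 4 would then fail for every completion. It is VERB.
Word 3 cannot be PREP — rule 5 would then fail for every completion. It is ADJ.
Word 4 cannot be PREP — rule 5 would then fail for every completion. It is VERB.
Word 7 cannot be ADJ — rule 1 would then fail for every completion. It is DET.
The only consistent sequence is: VERB NOUN ADJ VERB VERB VERB DET.
Checking: rule 1 holds; rule 2 holds; rule 3 holds; rule 4 holds; rule 5 holds.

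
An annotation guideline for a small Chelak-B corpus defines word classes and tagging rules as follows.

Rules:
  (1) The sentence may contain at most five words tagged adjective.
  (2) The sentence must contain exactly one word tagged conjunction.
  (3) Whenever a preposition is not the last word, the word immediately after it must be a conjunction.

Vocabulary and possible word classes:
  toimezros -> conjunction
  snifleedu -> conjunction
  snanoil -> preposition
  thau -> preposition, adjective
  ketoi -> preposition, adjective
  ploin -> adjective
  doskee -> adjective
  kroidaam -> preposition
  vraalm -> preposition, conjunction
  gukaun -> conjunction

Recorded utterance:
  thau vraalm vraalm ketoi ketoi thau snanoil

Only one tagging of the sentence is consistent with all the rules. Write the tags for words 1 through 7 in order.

adjective preposition conjunction adjective adjective adjective preposition

Candidates per position — 1:thau {preposition,adjective}; 2:vraalm {preposition,conjunction}; 3:vraalm {preposition,conjunction}; 4:ketoi {preposition,adjective}; 5:ketoi {preposition,adjective}; 6:thau {preposition,adjective}; 7:snanoil {preposition}.
At position 3, choosing preposition makes rule 3 impossible to satisfy; hence conjunction.
At position 4, choosing preposition makes rule 3 impossible to satisfy; hence adjective.
At position 5, choosing preposition makes rule 3 impossible to satisfy; hence adjective.
At position 6, choosing preposition makes rule 3 impossible to satisfy; hence adjective.
At position 2, choosing conjunction makes rule 2 impossible to satisfy; hence preposition.
At position 1, choosing preposition makes rule 3 impossible to satisfy; hence adjective.
The unique satisfying tagging is: adjective preposition conjunction adjective adjective adjective preposition.
Verifying each rule — rule 1 satisfied; rule 2 satisfied; rule 3 satisfied.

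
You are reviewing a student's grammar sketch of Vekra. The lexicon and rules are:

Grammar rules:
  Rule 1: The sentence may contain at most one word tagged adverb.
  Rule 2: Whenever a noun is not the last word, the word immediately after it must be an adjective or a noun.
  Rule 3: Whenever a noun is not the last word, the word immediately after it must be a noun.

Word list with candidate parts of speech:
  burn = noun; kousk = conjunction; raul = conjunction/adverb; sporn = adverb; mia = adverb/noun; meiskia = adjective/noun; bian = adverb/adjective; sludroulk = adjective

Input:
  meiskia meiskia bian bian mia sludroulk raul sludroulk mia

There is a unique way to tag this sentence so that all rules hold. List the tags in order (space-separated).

Candidates per position — 1:meiskia {adjective,noun}; 2:meiskia {adjective,noun}; 3:bian {adverb,adjective}; 4:bian {adverb,adjective}; 5:mia {adverb,noun}; 6:sludroulk {adjective}; 7:raul {conjunction,adverb}; 8:sludroulk {adjective}; 9:mia {adverb,noun}.
Position 1: noun is ruled out by rule 3; that leaves adjective.
Position 2: noun is ruled out by rule 3; that leaves adjective.
Position 5: noun is ruled out by rule 3; that leaves adverb.
Position 7: adverb is ruled out by rule 1; that leaves conjunction.
Position 9: adverb is ruled out by rule 1; that leaves noun.
Position 3: adverb is ruled out by rule 1; that leaves adjective.
Position 4: adverb is ruled out by rule 1; that leaves adjective.
So the tagging must be: adjective adjective adjective adjective adverb adjective conjunction adjective noun.
Check: rule 1 satisfied; rule 2 satisfied; rule 3 satisfied.

adjective adjective adjective adjective adverb adjective conjunction adjective noun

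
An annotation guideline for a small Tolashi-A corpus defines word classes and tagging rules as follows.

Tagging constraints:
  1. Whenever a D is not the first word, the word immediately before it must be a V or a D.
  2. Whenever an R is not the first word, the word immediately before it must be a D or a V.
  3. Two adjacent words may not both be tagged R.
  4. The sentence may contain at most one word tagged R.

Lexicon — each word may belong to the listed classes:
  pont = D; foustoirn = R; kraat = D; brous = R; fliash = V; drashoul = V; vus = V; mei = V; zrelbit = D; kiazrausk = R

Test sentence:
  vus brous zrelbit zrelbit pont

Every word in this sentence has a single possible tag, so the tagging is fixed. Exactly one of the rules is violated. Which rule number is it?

Fixed tagging: V R D D D.
Checking each rule: R1 fails, R2 ok, R3 ok, R4 ok.
Only rule 1 fails.

1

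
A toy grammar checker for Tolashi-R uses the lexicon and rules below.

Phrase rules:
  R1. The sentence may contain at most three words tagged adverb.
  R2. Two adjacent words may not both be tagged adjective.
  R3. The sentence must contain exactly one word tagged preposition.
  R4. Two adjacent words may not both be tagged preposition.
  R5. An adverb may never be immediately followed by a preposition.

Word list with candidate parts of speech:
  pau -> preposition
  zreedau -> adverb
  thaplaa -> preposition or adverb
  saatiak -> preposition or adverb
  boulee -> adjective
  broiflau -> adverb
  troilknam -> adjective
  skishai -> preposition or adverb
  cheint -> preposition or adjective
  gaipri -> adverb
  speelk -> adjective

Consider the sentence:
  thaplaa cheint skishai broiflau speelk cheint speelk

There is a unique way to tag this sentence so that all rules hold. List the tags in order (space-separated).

adverb adjective adverb adverb adjective preposition adjective

Candidates per position — 1:thaplaa {preposition,adverb}; 2:cheint {preposition,adjective}; 3:skishai {preposition,adverb}; 4:broiflau {adverb}; 5:speelk {adjective}; 6:cheint {preposition,adjective}; 7:speelk {adjective}.
At position 6, choosing adjective makes rule 2 impossible to satisfy; hence preposition.
At position 1, choosing preposition makes rule 3 impossible to satisfy; hence adverb.
At position 2, choosing preposition makes rule 3 impossible to satisfy; hence adjective.
At position 3, choosing preposition makes rule 3 impossible to satisfy; hence adverb.
The only consistent sequence is: adverb adjective adverb adverb adjective preposition adjective.
Checking: rule 1 holds; rule 2 holds; rule 3 holds; rule 4 holds; rule 5 holds.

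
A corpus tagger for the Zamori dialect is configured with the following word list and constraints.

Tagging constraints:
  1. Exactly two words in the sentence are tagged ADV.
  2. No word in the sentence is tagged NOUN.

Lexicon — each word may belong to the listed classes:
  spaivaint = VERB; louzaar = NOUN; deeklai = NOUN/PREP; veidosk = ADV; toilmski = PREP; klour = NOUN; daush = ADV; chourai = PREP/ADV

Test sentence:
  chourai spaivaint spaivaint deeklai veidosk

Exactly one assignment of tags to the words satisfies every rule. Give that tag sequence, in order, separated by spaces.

ADV VERB VERB PREP ADV

Candidates per position — 1:chourai {PREP,ADV}; 2:spaivaint {VERB}; 3:spaivaint {VERB}; 4:deeklai {NOUN,PREP}; 5:veidosk {ADV}.
Word 1 cannot be PREP — rule 1 would then fail for every completion. It is ADV.
Word 4 cannot be NOUN — rule 2 would then fail for every completion. It is PREP.
The unique satisfying tagging is: ADV VERB VERB PREP ADV.
Check: rule 1 holds; rule 2 holds.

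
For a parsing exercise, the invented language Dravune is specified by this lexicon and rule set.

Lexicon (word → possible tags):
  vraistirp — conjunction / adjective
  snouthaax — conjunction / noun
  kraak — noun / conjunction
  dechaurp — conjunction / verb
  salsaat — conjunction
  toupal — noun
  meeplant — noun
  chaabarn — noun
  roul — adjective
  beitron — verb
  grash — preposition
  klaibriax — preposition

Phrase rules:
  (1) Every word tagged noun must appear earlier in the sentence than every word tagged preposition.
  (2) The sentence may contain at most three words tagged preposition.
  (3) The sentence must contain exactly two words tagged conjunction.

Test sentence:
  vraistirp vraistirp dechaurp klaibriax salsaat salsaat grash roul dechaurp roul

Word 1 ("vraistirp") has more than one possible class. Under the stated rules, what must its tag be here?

adjective

Candidates per position — 1:vraistirp {conjunction,adjective}; 2:vraistirp {conjunction,adjective}; 3:dechaurp {conjunction,verb}; 4:klaibriax {preposition}; 5:salsaat {conjunction}; 6:salsaat {conjunction}; 7:grash {preposition}; 8:roul {adjective}; 9:dechaurp {conjunction,verb}; 10:roul {adjective}.
Position 1: conjunction is ruled out by rule 3; that leaves adjective.
Position 2: conjunction is ruled out by rule 3; that leaves adjective.
Position 3: conjunction is ruled out by rule 3; that leaves verb.
Position 9: conjunction is ruled out by rule 3; that leaves verb.
That leaves exactly one tagging: adjective adjective verb preposition conjunction conjunction preposition adjective verb adjective.
Check: rule 1 holds; rule 2 holds; rule 3 holds.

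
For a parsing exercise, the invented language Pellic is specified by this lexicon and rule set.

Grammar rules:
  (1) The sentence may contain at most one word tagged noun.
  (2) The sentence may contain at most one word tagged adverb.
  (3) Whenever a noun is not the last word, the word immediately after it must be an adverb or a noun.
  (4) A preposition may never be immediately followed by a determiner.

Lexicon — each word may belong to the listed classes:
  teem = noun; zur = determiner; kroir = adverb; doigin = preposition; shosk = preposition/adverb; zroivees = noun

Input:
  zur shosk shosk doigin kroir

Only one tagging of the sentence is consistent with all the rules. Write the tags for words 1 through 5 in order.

Candidates per position — 1:zur {determiner}; 2:shosk {preposition,adverb}; 3:shosk {preposition,adverb}; 4:doigin {preposition}; 5:kroir {adverb}.
Position 2: tagging it adverb would leave rule 2 unsatisfiable, so it must be preposition.
Position 3: tagging it adverb would leave rule 2 unsatisfiable, so it must be preposition.
That leaves exactly one tagging: determiner preposition preposition preposition adverb.
Verifying each rule — rule 1 holds; rule 2 holds; rule 3 holds; rule 4 holds.

determiner preposition preposition preposition adverb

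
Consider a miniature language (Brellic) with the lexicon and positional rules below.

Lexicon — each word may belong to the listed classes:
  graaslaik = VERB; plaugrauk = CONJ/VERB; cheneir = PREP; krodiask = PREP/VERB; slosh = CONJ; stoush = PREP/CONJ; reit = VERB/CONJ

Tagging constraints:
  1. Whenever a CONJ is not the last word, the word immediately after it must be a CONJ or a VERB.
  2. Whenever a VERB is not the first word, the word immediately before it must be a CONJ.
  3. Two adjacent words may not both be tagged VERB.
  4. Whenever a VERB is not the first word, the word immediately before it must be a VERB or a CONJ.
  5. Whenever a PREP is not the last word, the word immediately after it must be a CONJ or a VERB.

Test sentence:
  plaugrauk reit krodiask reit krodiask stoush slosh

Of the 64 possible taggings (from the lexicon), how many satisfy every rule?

6

Candidates per position — 1:plaugrauk {CONJ,VERB}; 2:reit {VERB,CONJ}; 3:krodiask {PREP,VERB}; 4:reit {VERB,CONJ}; 5:krodiask {PREP,VERB}; 6:stoush {PREP,CONJ}; 7:slosh {CONJ}.
There are 64 candidate sequences in total.
Checking each against the rules leaves 6 sequences.
Count = 6.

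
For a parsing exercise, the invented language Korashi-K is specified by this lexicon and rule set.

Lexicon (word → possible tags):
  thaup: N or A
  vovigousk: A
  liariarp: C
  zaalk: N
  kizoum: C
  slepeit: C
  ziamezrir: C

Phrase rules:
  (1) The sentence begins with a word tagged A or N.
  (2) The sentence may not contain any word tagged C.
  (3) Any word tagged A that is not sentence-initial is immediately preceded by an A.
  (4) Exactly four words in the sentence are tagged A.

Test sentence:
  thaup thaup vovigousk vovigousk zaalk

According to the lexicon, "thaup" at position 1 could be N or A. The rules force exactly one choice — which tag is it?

A

Candidates per position — 1:thaup {N,A}; 2:thaup {N,A}; 3:vovigousk {A}; 4:vovigousk {A}; 5:zaalk {N}.
At position 1, choosing N makes rule 3 impossible to satisfy; hence A.
At position 2, choosing N makes rule 3 impossible to satisfy; hence A.
The only consistent sequence is: A A A A N.
Rule-by-rule: rule 1 ✓; rule 2 ✓; rule 3 ✓; rule 4 ✓.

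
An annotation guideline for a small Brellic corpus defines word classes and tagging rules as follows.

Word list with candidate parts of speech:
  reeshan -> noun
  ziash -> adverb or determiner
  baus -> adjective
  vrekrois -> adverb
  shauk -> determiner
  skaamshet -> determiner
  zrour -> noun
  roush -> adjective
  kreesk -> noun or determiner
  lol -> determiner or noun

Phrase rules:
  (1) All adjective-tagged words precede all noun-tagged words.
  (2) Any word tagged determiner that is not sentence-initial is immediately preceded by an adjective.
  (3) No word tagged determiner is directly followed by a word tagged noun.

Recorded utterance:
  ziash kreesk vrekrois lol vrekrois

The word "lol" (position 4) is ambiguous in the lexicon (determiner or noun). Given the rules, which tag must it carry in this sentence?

noun

Candidates per position — 1:ziash {adverb,determiner}; 2:kreesk {noun,determiner}; 3:vrekrois {adverb}; 4:lol {determiner,noun}; 5:vrekrois {adverb}.
Position 2: tagging it determiner would leave rule 2 unsatisfiable, so it must be noun.
Position 4: tagging it determiner would leave rule 2 unsatisfiable, so it must be noun.
Position 1: tagging it determiner would leave rule 3 unsatisfiable, so it must be adverb.
So the tagging must be: adverb noun adverb noun adverb.
Verifying each rule — rule 1 ok; rule 2 ok; rule 3 ok.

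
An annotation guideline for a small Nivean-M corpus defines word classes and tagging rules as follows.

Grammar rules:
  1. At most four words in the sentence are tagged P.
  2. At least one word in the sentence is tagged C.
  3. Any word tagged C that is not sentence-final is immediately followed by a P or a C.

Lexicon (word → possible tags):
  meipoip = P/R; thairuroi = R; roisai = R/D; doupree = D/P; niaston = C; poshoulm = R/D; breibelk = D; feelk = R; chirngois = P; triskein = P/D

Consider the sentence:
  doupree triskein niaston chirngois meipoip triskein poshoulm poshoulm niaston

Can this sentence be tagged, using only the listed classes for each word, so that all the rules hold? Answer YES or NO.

Candidates per position — 1:doupree {D,P}; 2:triskein {P,D}; 3:niaston {C}; 4:chirngois {P}; 5:meipoip {P,R}; 6:triskein {P,D}; 7:poshoulm {R,D}; 8:poshoulm {R,D}; 9:niaston {C}.
One satisfying assignment: D D C P R D R R C.
Checking: rule 1 satisfied; rule 2 satisfied; rule 3 satisfied.

YES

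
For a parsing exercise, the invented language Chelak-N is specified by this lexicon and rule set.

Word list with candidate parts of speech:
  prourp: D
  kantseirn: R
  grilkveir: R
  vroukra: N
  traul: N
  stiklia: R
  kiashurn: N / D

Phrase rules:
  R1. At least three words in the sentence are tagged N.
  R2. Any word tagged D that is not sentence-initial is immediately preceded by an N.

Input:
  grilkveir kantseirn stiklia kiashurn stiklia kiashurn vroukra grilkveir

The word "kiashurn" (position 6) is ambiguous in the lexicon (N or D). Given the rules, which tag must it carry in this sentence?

Candidates per position — 1:grilkveir {R}; 2:kantseirn {R}; 3:stiklia {R}; 4:kiashurn {N,D}; 5:stiklia {R}; 6:kiashurn {N,D}; 7:vroukra {N}; 8:grilkveir {R}.
Position 4: tagging it D would leave rule 1 unsatisfiable, so it must be N.
Position 6: tagging it D would leave rule 1 unsatisfiable, so it must be N.
That leaves exactly one tagging: R R R N R N N R.
Rule-by-rule: rule 1 holds; rule 2 holds.

N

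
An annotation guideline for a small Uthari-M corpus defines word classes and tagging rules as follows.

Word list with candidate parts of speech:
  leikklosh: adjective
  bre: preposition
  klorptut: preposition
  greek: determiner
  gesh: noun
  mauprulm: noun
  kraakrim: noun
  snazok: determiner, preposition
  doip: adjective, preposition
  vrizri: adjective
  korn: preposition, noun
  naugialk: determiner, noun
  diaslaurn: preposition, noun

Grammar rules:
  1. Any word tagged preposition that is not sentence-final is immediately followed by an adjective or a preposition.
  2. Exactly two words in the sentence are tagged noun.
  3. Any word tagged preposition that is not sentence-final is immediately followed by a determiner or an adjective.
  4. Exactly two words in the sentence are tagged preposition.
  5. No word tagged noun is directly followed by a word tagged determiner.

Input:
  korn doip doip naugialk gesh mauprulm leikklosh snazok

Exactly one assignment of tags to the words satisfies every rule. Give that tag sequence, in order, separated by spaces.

Candidates per position — 1:korn {preposition,noun}; 2:doip {adjective,preposition}; 3:doip {adjective,preposition}; 4:naugialk {determiner,noun}; 5:gesh {noun}; 6:mauprulm {noun}; 7:leikklosh {adjective}; 8:snazok {determiner,preposition}.
Position 1: tagging it noun would leave rule 2 unsatisfiable, so it must be preposition.
Position 2: tagging it preposition would leave rule 3 unsatisfiable, so it must be adjective.
Position 3: tagging it preposition would leave rule 1 unsatisfiable, so it must be adjective.
Position 4: tagging it noun would leave rule 2 unsatisfiable, so it must be determiner.
Position 8: tagging it determiner would leave rule 4 unsatisfiable, so it must be preposition.
The only consistent sequence is: preposition adjective adjective determiner noun noun adjective preposition.
Verifying each rule — rule 1 ok; rule 2 ok; rule 3 ok; rule 4 ok; rule 5 ok.

preposition adjective adjective determiner noun noun adjective preposition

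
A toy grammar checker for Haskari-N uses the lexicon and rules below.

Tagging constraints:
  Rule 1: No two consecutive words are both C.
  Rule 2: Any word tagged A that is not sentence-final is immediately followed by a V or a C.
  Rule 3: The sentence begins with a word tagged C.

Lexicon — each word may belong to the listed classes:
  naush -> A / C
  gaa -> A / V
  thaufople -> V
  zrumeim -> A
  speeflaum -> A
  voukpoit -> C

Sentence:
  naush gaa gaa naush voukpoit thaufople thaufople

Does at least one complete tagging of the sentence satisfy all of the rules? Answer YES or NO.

Candidates per position — 1:naush {A,C}; 2:gaa {A,V}; 3:gaa {A,V}; 4:naush {A,C}; 5:voukpoit {C}; 6:thaufople {V}; 7:thaufople {V}.
One satisfying assignment: C V V A C V V.
Verifying each rule — rule 1 holds; rule 2 holds; rule 3 holds.

YES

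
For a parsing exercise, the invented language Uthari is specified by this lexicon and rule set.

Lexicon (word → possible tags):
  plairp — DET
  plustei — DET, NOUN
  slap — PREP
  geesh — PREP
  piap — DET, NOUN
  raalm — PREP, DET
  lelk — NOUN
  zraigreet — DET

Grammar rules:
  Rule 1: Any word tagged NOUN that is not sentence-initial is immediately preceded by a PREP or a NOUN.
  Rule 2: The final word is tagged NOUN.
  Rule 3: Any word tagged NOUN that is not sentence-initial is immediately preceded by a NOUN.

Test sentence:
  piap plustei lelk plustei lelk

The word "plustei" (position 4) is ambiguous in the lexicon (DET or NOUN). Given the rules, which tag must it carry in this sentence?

Candidates per position — 1:piap {DET,NOUN}; 2:plustei {DET,NOUN}; 3:lelk {NOUN}; 4:plustei {DET,NOUN}; 5:lelk {NOUN}.
Word 1 cannot be DET — rule 1 would then fail for every completion. It is NOUN.
Word 2 cannot be DET — rule 1 would then fail for every completion. It is NOUN.
Word 4 cannot be DET — rule 1 would then fail for every completion. It is NOUN.
That leaves exactly one tagging: NOUN NOUN NOUN NOUN NOUN.
Check: rule 1 satisfied; rule 2 satisfied; rule 3 satisfied.

NOUN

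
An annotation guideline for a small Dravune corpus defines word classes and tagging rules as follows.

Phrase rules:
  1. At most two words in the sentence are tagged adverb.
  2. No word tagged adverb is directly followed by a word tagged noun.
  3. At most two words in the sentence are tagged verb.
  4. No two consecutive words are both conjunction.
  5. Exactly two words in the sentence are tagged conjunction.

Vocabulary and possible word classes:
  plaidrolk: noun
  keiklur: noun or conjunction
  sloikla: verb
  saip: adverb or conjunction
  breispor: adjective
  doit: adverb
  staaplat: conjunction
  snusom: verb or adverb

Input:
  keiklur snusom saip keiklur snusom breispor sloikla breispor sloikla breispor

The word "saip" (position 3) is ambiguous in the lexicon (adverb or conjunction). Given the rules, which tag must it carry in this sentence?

conjunction

Candidates per position — 1:keiklur {noun,conjunction}; 2:snusom {verb,adverb}; 3:saip {adverb,conjunction}; 4:keiklur {noun,conjunction}; 5:snusom {verb,adverb}; 6:breispor {adjective}; 7:sloikla {verb}; 8:breispor {adjective}; 9:sloikla {verb}; 10:breispor {adjective}.
Position 2: verb is ruled out by rule 3; that leaves adverb.
Position 5: verb is ruled out by rule 3; that leaves adverb.
Position 3: adverb is ruled out by rule 1; that leaves conjunction.
Position 4: conjunction is ruled out by rule 4; that leaves noun.
Position 1: noun is ruled out by rule 5; that leaves conjunction.
The unique satisfying tagging is: conjunction adverb conjunction noun adverb adjective verb adjective verb adjective.
Verifying each rule — rule 1 ✓; rule 2 ✓; rule 3 ✓; rule 4 ✓; rule 5 ✓.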